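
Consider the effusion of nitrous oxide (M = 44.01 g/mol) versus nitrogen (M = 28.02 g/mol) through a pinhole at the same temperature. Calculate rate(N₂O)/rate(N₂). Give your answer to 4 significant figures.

From Graham's law, rate_N₂O/rate_N₂ = √(M_N₂/M_N₂O) = √(28.02/44.01) = √0.6367 = 0.7979.

0.7979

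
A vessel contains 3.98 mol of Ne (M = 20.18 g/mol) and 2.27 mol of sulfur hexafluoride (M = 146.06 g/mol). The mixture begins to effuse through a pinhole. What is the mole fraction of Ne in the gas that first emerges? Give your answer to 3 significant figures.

0.825

Each component's effusion rate ∝ (its partial pressure)·(1/√M) ∝ n_i/√M_i.
So x_Ne in the escaping gas = (n_Ne/√M_Ne) / Σ(n_i/√M_i)
= (3.98/√20.18) / (3.98/√20.18 + 2.27/√146.06) = 0.8860/(0.8860 + 0.1878) = 0.825.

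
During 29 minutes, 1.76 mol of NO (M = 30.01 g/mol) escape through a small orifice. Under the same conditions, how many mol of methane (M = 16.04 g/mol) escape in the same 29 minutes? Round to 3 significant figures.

2.41 mol

Since effusion rate ∝ 1/√M, rate_CH₄/rate_NO = √(M_NO/M_CH₄) = √(30.01/16.04) = √1.871 = 1.368.
So the amount for CH₄ is 1.76 × 1.368 = 2.41 mol.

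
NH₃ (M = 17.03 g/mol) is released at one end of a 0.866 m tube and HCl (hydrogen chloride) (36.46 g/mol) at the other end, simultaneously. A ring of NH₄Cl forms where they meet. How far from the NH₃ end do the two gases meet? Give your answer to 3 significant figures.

0.514 m

In equal time, each gas travels a distance ∝ its rate ∝ 1/√M, so d_NH₃/d_HCl = √(M_HCl/M_NH₃) = √(36.46/17.03) = 1.463.
With d_NH₃ + d_HCl = 0.866 m, d_HCl = 0.866/(1 + 1.463) = 0.3516 m.
d_NH₃ = 0.866 − 0.3516 = 0.514 m.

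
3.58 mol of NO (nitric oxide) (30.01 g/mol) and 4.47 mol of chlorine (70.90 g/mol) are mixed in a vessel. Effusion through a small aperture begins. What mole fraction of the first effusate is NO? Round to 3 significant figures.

0.552

The effusion rate of species i is ∝ p_i/√M_i ∝ n_i/√M_i.
So x_NO in the escaping gas = (n_NO/√M_NO) / Σ(n_i/√M_i)
= (3.58/√30.01) / (3.58/√30.01 + 4.47/√70.90) = 0.6535/(0.6535 + 0.5309) = 0.552.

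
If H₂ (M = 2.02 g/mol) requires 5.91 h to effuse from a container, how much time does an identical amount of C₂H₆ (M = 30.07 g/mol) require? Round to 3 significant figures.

22.8 h

Using Graham's law: t_C₂H₆/t_H₂ = √(M_C₂H₆/M_H₂) = √(30.07/2.02) = √14.89 = 3.858.
So the time for C₂H₆ is 5.91 × 3.858 = 22.8 h.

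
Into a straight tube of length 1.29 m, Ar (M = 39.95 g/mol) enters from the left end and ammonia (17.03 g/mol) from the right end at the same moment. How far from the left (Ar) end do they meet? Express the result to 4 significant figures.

0.5096 m

Distances travelled in equal time are proportional to diffusion rates, so d_Ar/d_NH₃ = √(M_NH₃/M_Ar) = √(17.03/39.95) = 0.6529.
With d_Ar + d_NH₃ = 1.29 m, d_NH₃ = 1.29/(1 + 0.6529) = 0.7804 m.
d_Ar = 1.29 − 0.7804 = 0.5096 m.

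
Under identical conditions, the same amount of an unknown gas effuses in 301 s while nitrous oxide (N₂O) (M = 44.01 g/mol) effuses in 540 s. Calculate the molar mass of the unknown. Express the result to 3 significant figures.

13.7 g/mol

Since effusion rate ∝ 1/√M, t_X/t_N₂O = √(M_X/M_N₂O).
301/540 = 0.5574 = √(M_X/44.01)
M_X = 44.01 × 0.5574² = 44.01 × 0.3107 = 13.7 g/mol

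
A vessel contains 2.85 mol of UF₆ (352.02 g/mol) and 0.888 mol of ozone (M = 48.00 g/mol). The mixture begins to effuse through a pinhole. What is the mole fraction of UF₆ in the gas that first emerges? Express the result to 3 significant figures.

Rate_i ∝ x_i/√M_i (Graham's law weighted by mole fraction), so the effusate composition follows n_i/√M_i.
So x_UF₆ in the escaping gas = (n_UF₆/√M_UF₆) / Σ(n_i/√M_i)
= (2.85/√352.02) / (2.85/√352.02 + 0.888/√48.00) = 0.1519/(0.1519 + 0.1282) = 0.542.

0.542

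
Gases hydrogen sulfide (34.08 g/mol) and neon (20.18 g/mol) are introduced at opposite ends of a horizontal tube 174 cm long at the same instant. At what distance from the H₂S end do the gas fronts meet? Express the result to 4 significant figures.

The fronts meet when d_H₂S + d_Ne = L with d_H₂S/d_Ne = √(M_Ne/M_H₂S) (Graham's law). Here √(M_Ne/M_H₂S) = √(20.18/34.08) = 0.7695.
With d_H₂S + d_Ne = 174 cm, d_Ne = 174/(1 + 0.7695) = 98.33 cm.
d_H₂S = 174 − 98.33 = 75.67 cm.

75.67 cm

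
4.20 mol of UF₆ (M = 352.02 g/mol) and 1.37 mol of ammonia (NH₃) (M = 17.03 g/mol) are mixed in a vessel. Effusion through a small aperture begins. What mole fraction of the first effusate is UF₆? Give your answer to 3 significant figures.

0.403

Effusion rate of each component ∝ n_i/√M_i (partial pressure × 1/√M).
x_UF₆(eff) = (n_UF₆/√M_UF₆) / (n_UF₆/√M_UF₆ + n_NH₃/√M_NH₃)
= (4.20/√352.02) / (4.20/√352.02 + 1.37/√17.03) = 0.2239/(0.2239 + 0.3320) = 0.403.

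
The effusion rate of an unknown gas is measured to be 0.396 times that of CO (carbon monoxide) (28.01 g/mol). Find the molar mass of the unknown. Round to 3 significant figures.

179 g/mol

Using Graham's law: rate_X/rate_CO = √(M_CO/M_X).
0.396 = √(28.01/M_X)
M_X = 28.01 / 0.396² = 28.01 / 0.1568 = 179 g/mol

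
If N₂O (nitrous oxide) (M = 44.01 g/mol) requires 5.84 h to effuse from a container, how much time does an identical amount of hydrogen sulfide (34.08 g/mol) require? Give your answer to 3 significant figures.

5.14 h

By Graham's law, t_H₂S/t_N₂O = √(M_H₂S/M_N₂O) = √(34.08/44.01) = √0.7744 = 0.8800.
So the time for H₂S is 5.84 × 0.8800 = 5.14 h.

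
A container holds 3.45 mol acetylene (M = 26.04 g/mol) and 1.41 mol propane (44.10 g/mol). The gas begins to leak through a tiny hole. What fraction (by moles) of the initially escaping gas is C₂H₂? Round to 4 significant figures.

0.7610

Rate_i ∝ x_i/√M_i (Graham's law weighted by mole fraction), so the effusate composition follows n_i/√M_i.
x_C₂H₂(eff) = (n_C₂H₂/√M_C₂H₂) / (n_C₂H₂/√M_C₂H₂ + n_C₃H₈/√M_C₃H₈)
= (3.45/√26.04) / (3.45/√26.04 + 1.41/√44.10) = 0.6761/(0.6761 + 0.2123) = 0.7610.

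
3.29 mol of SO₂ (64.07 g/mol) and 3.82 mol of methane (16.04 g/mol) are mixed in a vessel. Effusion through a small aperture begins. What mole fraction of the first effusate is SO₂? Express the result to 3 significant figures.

Effusion rate of each component ∝ n_i/√M_i (partial pressure × 1/√M).
Mole fraction of SO₂ in the effusate = (n_SO₂/√M_SO₂) / (n_SO₂/√M_SO₂ + n_CH₄/√M_CH₄)
= (3.29/√64.07) / (3.29/√64.07 + 3.82/√16.04) = 0.4110/(0.4110 + 0.9538) = 0.301.

0.301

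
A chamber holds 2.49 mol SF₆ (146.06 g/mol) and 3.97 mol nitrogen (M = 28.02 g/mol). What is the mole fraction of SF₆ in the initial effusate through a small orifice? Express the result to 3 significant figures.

0.216

Each component's effusion rate ∝ (its partial pressure)·(1/√M) ∝ n_i/√M_i.
x_SF₆(eff) = (n_SF₆/√M_SF₆) / (n_SF₆/√M_SF₆ + n_N₂/√M_N₂)
= (2.49/√146.06) / (2.49/√146.06 + 3.97/√28.02) = 0.2060/(0.2060 + 0.7500) = 0.216.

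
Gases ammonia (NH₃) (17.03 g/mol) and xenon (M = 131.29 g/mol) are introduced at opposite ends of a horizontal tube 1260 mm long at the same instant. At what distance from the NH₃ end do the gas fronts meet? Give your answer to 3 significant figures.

Distances travelled in equal time are proportional to diffusion rates, so d_NH₃/d_Xe = √(M_Xe/M_NH₃) = √(131.29/17.03) = 2.777.
With d_NH₃ + d_Xe = 1260 mm, d_Xe = 1260/(1 + 2.777) = 333.6 mm.
d_NH₃ = 1260 − 333.6 = 926 mm.

926 mm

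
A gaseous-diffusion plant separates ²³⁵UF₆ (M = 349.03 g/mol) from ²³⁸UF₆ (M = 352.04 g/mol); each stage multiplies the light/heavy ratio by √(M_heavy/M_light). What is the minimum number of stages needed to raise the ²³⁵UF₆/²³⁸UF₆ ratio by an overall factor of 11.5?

569

Per stage α = (352.04/349.03)^(1/2) = 1.00862^0.5, giving ln α = 0.004293.
Need α^N ≥ 11.5 ⇒ N ≥ ln(11.5) / ln α = 2.442 / 0.004293 = 568.85.
Minimum whole number of stages: N = 569.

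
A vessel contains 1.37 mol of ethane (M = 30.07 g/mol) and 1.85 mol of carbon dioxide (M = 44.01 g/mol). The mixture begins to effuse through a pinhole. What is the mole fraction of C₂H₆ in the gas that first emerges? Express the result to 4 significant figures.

0.4725

Rate_i ∝ x_i/√M_i (Graham's law weighted by mole fraction), so the effusate composition follows n_i/√M_i.
Mole fraction of C₂H₆ in the effusate = (n_C₂H₆/√M_C₂H₆) / (n_C₂H₆/√M_C₂H₆ + n_CO₂/√M_CO₂)
= (1.37/√30.07) / (1.37/√30.07 + 1.85/√44.01) = 0.2498/(0.2498 + 0.2789) = 0.4725.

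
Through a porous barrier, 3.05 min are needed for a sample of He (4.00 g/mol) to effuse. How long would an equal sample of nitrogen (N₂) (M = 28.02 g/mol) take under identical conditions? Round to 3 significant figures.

8.07 min

From Graham's law, t_N₂/t_He = √(M_N₂/M_He) = √(28.02/4.00) = √7.005 = 2.647.
So the time for N₂ is 3.05 × 2.647 = 8.07 min.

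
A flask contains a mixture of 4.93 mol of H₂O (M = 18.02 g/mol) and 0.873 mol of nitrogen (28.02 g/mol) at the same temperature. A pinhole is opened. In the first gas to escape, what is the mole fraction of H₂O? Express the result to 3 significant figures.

Rate_i ∝ x_i/√M_i (Graham's law weighted by mole fraction), so the effusate composition follows n_i/√M_i.
Mole fraction of H₂O in the effusate = (n_H₂O/√M_H₂O) / (n_H₂O/√M_H₂O + n_N₂/√M_N₂)
= (4.93/√18.02) / (4.93/√18.02 + 0.873/√28.02) = 1.161/(1.161 + 0.1649) = 0.876.

0.876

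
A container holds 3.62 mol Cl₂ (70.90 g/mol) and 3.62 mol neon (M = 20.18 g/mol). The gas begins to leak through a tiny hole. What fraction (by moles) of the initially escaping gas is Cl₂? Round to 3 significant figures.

0.348

Effusion rate of each component ∝ n_i/√M_i (partial pressure × 1/√M).
So x_Cl₂ in the escaping gas = (n_Cl₂/√M_Cl₂) / Σ(n_i/√M_i)
= (3.62/√70.90) / (3.62/√70.90 + 3.62/√20.18) = 0.4299/(0.4299 + 0.8058) = 0.348.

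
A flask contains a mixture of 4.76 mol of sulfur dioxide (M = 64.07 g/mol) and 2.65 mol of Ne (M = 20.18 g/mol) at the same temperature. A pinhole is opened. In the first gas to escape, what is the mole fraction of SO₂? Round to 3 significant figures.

0.502

The effusion rate of species i is ∝ p_i/√M_i ∝ n_i/√M_i.
x_SO₂(eff) = (n_SO₂/√M_SO₂) / (n_SO₂/√M_SO₂ + n_Ne/√M_Ne)
= (4.76/√64.07) / (4.76/√64.07 + 2.65/√20.18) = 0.5947/(0.5947 + 0.5899) = 0.502.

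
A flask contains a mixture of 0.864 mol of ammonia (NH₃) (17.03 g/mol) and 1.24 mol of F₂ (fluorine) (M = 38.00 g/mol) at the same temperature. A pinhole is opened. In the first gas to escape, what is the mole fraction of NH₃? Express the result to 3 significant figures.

0.510

The effusion rate of species i is ∝ p_i/√M_i ∝ n_i/√M_i.
Mole fraction of NH₃ in the effusate = (n_NH₃/√M_NH₃) / (n_NH₃/√M_NH₃ + n_F₂/√M_F₂)
= (0.864/√17.03) / (0.864/√17.03 + 1.24/√38.00) = 0.2094/(0.2094 + 0.2012) = 0.510.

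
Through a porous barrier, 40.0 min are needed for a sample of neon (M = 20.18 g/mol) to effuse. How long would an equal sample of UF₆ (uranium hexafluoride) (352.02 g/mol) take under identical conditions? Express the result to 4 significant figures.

Since effusion rate ∝ 1/√M, t_UF₆/t_Ne = √(M_UF₆/M_Ne) = √(352.02/20.18) = √17.44 = 4.177.
So the time for UF₆ is 40.0 × 4.177 = 167.1 min.

167.1 min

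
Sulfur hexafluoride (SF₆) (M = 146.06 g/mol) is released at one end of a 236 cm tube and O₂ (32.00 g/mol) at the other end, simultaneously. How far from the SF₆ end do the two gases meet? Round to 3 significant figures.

75.2 cm

In equal time, each gas travels a distance ∝ its rate ∝ 1/√M, so d_SF₆/d_O₂ = √(M_O₂/M_SF₆) = √(32.00/146.06) = 0.4681.
With d_SF₆ + d_O₂ = 236 cm, d_O₂ = 236/(1 + 0.4681) = 160.8 cm.
d_SF₆ = 236 − 160.8 = 75.2 cm.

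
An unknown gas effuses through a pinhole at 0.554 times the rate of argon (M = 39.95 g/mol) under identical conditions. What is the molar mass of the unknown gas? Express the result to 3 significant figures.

130 g/mol

Using Graham's law: rate_X/rate_Ar = √(M_Ar/M_X).
0.554 = √(39.95/M_X)
M_X = 39.95 / 0.554² = 39.95 / 0.3069 = 130 g/mol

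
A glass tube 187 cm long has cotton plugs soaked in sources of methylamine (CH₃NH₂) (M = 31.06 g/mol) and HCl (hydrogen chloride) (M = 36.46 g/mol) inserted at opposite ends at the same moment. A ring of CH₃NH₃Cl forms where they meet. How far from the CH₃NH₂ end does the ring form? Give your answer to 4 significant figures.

97.24 cm

The fronts meet when d_CH₃NH₂ + d_HCl = L with d_CH₃NH₂/d_HCl = √(M_HCl/M_CH₃NH₂) (Graham's law). Here √(M_HCl/M_CH₃NH₂) = √(36.46/31.06) = 1.083.
With d_CH₃NH₂ + d_HCl = 187 cm, d_HCl = 187/(1 + 1.083) = 89.76 cm.
d_CH₃NH₂ = 187 − 89.76 = 97.24 cm.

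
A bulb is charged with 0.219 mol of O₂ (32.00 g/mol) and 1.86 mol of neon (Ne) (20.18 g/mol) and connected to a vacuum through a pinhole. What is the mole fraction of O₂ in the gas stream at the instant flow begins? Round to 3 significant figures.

0.0855

Each component's effusion rate ∝ (its partial pressure)·(1/√M) ∝ n_i/√M_i.
Mole fraction of O₂ in the effusate = (n_O₂/√M_O₂) / (n_O₂/√M_O₂ + n_Ne/√M_Ne)
= (0.219/√32.00) / (0.219/√32.00 + 1.86/√20.18) = 0.03871/(0.03871 + 0.4140) = 0.0855.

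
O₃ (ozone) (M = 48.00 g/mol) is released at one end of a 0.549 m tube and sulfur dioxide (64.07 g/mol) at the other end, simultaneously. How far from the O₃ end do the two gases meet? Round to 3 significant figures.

The fronts meet when d_O₃ + d_SO₂ = L with d_O₃/d_SO₂ = √(M_SO₂/M_O₃) (Graham's law). Here √(M_SO₂/M_O₃) = √(64.07/48.00) = 1.155.
With d_O₃ + d_SO₂ = 0.549 m, d_SO₂ = 0.549/(1 + 1.155) = 0.2547 m.
d_O₃ = 0.549 − 0.2547 = 0.294 m.

0.294 m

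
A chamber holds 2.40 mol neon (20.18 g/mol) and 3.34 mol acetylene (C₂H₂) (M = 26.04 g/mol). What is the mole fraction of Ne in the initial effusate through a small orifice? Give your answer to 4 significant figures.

0.4494

Rate_i ∝ x_i/√M_i (Graham's law weighted by mole fraction), so the effusate composition follows n_i/√M_i.
Mole fraction of Ne in the effusate = (n_Ne/√M_Ne) / (n_Ne/√M_Ne + n_C₂H₂/√M_C₂H₂)
= (2.40/√20.18) / (2.40/√20.18 + 3.34/√26.04) = 0.5343/(0.5343 + 0.6545) = 0.4494.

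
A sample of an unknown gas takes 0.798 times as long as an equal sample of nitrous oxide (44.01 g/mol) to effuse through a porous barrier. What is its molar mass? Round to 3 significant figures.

By Graham's law, t_X/t_N₂O = √(M_X/M_N₂O).
0.798 = √(M_X/44.01)
M_X = 44.01 × 0.798² = 44.01 × 0.6368 = 28.0 g/mol

28.0 g/mol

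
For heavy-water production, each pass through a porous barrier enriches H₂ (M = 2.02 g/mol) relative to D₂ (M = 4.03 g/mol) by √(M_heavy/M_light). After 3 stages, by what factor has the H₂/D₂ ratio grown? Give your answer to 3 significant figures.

The single-stage factor is √(M_heavy/M_light), so 3 stages give [√(4.03/2.02)]^3 = (4.03/2.02)^(3/2).
= 1.99505^(3/2) = 2.82.

2.82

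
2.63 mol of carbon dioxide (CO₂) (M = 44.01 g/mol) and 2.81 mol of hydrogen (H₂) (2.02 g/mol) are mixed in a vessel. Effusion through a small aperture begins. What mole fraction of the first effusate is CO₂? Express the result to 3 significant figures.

0.167

Effusion rate of each component ∝ n_i/√M_i (partial pressure × 1/√M).
x_CO₂(eff) = (n_CO₂/√M_CO₂) / (n_CO₂/√M_CO₂ + n_H₂/√M_H₂)
= (2.63/√44.01) / (2.63/√44.01 + 2.81/√2.02) = 0.3964/(0.3964 + 1.977) = 0.167.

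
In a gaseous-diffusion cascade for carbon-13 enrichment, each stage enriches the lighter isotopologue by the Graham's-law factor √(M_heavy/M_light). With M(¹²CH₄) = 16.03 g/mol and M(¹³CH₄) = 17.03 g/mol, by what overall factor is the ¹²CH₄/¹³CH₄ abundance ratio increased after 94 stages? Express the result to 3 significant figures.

Each stage multiplies the ratio by α = √(17.03/16.03), so after 94 stages the overall factor is α^94 = (17.03/16.03)^(94/2).
= 1.06238^47 = 17.2.

17.2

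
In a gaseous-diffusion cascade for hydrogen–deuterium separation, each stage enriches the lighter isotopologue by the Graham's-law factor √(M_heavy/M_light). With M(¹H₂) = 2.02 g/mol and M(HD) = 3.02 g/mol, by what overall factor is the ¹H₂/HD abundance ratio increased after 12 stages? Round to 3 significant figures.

11.2

Overall factor = α^12 with α = √(3.02/2.02), i.e. (3.02/2.02)^(12/2).
= 1.49505^6 = 11.2.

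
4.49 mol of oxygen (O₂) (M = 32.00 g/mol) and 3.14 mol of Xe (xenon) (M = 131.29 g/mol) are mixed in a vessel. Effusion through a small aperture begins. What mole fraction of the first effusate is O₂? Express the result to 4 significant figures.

The effusion rate of species i is ∝ p_i/√M_i ∝ n_i/√M_i.
Mole fraction of O₂ in the effusate = (n_O₂/√M_O₂) / (n_O₂/√M_O₂ + n_Xe/√M_Xe)
= (4.49/√32.00) / (4.49/√32.00 + 3.14/√131.29) = 0.7937/(0.7937 + 0.2740) = 0.7434.

0.7434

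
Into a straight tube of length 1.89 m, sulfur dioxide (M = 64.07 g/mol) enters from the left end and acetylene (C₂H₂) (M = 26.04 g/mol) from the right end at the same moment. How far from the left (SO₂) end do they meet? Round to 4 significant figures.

0.7358 m

Distances travelled in equal time are proportional to diffusion rates, so d_SO₂/d_C₂H₂ = √(M_C₂H₂/M_SO₂) = √(26.04/64.07) = 0.6375.
With d_SO₂ + d_C₂H₂ = 1.89 m, d_C₂H₂ = 1.89/(1 + 0.6375) = 1.154 m.
d_SO₂ = 1.89 − 1.154 = 0.7358 m.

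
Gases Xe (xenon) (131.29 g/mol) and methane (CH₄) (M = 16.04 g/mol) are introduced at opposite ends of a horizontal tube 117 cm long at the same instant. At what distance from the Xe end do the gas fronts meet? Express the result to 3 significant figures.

Graham's law gives d_Xe/d_CH₄ = rate_Xe/rate_CH₄ = √(M_CH₄/M_Xe) = √(16.04/131.29) = 0.3495.
With d_Xe + d_CH₄ = 117 cm, d_CH₄ = 117/(1 + 0.3495) = 86.70 cm.
d_Xe = 117 − 86.70 = 30.3 cm.

30.3 cm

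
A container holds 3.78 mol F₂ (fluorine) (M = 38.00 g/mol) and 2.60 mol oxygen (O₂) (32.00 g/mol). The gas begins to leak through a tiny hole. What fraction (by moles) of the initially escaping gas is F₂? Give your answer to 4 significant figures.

0.5716

Effusion rate of each component ∝ n_i/√M_i (partial pressure × 1/√M).
x_F₂(eff) = (n_F₂/√M_F₂) / (n_F₂/√M_F₂ + n_O₂/√M_O₂)
= (3.78/√38.00) / (3.78/√38.00 + 2.60/√32.00) = 0.6132/(0.6132 + 0.4596) = 0.5716.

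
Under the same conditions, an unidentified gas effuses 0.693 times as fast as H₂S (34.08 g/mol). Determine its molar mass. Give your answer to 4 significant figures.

70.96 g/mol

By Graham's law, rate_X/rate_H₂S = √(M_H₂S/M_X).
0.693 = √(34.08/M_X)
M_X = 34.08 / 0.693² = 34.08 / 0.4802 = 70.96 g/mol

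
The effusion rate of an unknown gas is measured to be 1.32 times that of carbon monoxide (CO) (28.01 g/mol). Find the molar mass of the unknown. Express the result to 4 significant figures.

By Graham's law, rate_X/rate_CO = √(M_CO/M_X).
1.32 = √(28.01/M_X)
M_X = 28.01 / 1.32² = 28.01 / 1.742 = 16.08 g/mol

16.08 g/mol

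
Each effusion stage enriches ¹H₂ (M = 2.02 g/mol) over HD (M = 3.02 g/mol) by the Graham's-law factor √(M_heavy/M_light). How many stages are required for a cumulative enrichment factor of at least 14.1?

14

Per stage α = (3.02/2.02)^(1/2) = 1.49505^0.5, giving ln α = 0.2011.
Need α^N ≥ 14.1 ⇒ N ≥ ln(14.1) / ln α = 2.646 / 0.2011 = 13.16.
So at least 14 stages are needed.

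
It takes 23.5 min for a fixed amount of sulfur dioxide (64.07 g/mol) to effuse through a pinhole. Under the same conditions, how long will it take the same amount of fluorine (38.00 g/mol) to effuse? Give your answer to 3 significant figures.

Graham's law gives t_F₂/t_SO₂ = √(M_F₂/M_SO₂) = √(38.00/64.07) = √0.5931 = 0.7701.
So the time for F₂ is 23.5 × 0.7701 = 18.1 min.

18.1 min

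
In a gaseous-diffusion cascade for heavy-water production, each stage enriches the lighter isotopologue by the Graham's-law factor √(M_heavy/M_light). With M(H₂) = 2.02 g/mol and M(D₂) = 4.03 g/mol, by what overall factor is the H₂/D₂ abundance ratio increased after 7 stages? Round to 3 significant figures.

After 7 stages the ratio has grown by (√(4.03/2.02))^7 = (4.03/2.02)^(7/2).
= 1.99505^(7/2) = 11.2.

11.2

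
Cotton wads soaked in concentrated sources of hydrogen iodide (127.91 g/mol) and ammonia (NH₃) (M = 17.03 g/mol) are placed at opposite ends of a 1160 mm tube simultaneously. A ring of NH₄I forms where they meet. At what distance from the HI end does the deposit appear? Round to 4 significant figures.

310.1 mm

Graham's law gives d_HI/d_NH₃ = rate_HI/rate_NH₃ = √(M_NH₃/M_HI) = √(17.03/127.91) = 0.3649.
With d_HI + d_NH₃ = 1160 mm, d_NH₃ = 1160/(1 + 0.3649) = 849.9 mm.
d_HI = 1160 − 849.9 = 310.1 mm.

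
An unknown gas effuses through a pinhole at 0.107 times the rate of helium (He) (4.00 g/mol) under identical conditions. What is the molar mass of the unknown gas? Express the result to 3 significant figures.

Using Graham's law: rate_X/rate_He = √(M_He/M_X).
0.107 = √(4.00/M_X)
M_X = 4.00 / 0.107² = 4.00 / 0.01145 = 349 g/mol

349 g/mol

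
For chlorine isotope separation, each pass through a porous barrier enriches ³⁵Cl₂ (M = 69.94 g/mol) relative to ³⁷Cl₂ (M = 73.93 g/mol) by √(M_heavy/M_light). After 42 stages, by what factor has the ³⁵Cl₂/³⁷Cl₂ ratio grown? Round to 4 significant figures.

After 42 stages the ratio has grown by (√(73.93/69.94))^42 = (73.93/69.94)^(42/2).
= 1.05705^21 = 3.206.

3.206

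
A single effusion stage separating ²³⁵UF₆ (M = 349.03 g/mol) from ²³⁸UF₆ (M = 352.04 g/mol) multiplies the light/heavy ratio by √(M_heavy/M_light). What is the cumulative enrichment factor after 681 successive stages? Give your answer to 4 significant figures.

18.61

Each stage multiplies the ratio by α = √(352.04/349.03), so after 681 stages the overall factor is α^681 = (352.04/349.03)^(681/2).
= 1.00862^(681/2) = 18.61.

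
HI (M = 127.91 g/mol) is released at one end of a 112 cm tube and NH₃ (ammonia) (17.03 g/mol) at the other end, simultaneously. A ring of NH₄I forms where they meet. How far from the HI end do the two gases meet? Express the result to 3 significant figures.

29.9 cm

In equal time, each gas travels a distance ∝ its rate ∝ 1/√M, so d_HI/d_NH₃ = √(M_NH₃/M_HI) = √(17.03/127.91) = 0.3649.
With d_HI + d_NH₃ = 112 cm, d_NH₃ = 112/(1 + 0.3649) = 82.06 cm.
d_HI = 112 − 82.06 = 29.9 cm.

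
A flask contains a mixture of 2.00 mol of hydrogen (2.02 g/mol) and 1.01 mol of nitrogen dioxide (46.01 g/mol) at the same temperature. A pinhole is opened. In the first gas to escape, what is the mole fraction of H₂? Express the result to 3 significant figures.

0.904

The effusion rate of species i is ∝ p_i/√M_i ∝ n_i/√M_i.
x_H₂(eff) = (n_H₂/√M_H₂) / (n_H₂/√M_H₂ + n_NO₂/√M_NO₂)
= (2.00/√2.02) / (2.00/√2.02 + 1.01/√46.01) = 1.407/(1.407 + 0.1489) = 0.904.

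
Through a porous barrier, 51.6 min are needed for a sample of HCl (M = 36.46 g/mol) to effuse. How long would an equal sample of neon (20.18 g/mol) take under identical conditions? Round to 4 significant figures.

38.39 min

From Graham's law, t_Ne/t_HCl = √(M_Ne/M_HCl) = √(20.18/36.46) = √0.5535 = 0.7440.
So the time for Ne is 51.6 × 0.7440 = 38.39 min.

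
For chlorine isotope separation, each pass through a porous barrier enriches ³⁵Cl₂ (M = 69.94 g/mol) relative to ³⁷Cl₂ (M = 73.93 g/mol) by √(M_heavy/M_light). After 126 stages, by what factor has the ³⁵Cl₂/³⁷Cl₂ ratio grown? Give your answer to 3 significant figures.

The single-stage factor is √(M_heavy/M_light), so 126 stages give [√(73.93/69.94)]^126 = (73.93/69.94)^(126/2).
= 1.05705^63 = 33.0.

33.0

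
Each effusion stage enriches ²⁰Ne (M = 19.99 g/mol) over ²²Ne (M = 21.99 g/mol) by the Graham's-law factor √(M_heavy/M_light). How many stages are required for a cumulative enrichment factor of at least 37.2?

76

Per stage α = (21.99/19.99)^(1/2) = 1.10005^0.5, giving ln α = 0.04768.
Need α^N ≥ 37.2 ⇒ N ≥ ln(37.2) / ln α = 3.616 / 0.04768 = 75.85.
So at least 76 stages are needed.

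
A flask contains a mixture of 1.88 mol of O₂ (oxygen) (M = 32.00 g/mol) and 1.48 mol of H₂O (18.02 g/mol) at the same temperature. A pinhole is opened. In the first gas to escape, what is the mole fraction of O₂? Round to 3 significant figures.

0.488

Each component's effusion rate ∝ (its partial pressure)·(1/√M) ∝ n_i/√M_i.
Mole fraction of O₂ in the effusate = (n_O₂/√M_O₂) / (n_O₂/√M_O₂ + n_H₂O/√M_H₂O)
= (1.88/√32.00) / (1.88/√32.00 + 1.48/√18.02) = 0.3323/(0.3323 + 0.3486) = 0.488.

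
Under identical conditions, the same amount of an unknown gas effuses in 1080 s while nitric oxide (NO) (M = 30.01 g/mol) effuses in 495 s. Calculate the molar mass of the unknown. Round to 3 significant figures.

143 g/mol

Since effusion rate ∝ 1/√M, t_X/t_NO = √(M_X/M_NO).
1080/495 = 2.182 = √(M_X/30.01)
M_X = 30.01 × 2.182² = 30.01 × 4.760 = 143 g/mol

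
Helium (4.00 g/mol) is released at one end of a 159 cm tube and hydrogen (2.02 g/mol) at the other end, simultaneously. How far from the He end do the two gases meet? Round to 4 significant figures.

66.05 cm

In equal time, each gas travels a distance ∝ its rate ∝ 1/√M, so d_He/d_H₂ = √(M_H₂/M_He) = √(2.02/4.00) = 0.7106.
With d_He + d_H₂ = 159 cm, d_H₂ = 159/(1 + 0.7106) = 92.95 cm.
d_He = 159 − 92.95 = 66.05 cm.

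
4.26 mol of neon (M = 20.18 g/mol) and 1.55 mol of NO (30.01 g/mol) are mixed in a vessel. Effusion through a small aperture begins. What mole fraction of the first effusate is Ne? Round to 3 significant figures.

Each component's effusion rate ∝ (its partial pressure)·(1/√M) ∝ n_i/√M_i.
So x_Ne in the escaping gas = (n_Ne/√M_Ne) / Σ(n_i/√M_i)
= (4.26/√20.18) / (4.26/√20.18 + 1.55/√30.01) = 0.9483/(0.9483 + 0.2829) = 0.770.

0.770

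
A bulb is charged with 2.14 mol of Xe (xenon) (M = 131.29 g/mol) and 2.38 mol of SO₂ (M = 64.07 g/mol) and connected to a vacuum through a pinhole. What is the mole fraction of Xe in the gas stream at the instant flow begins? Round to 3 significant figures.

Rate_i ∝ x_i/√M_i (Graham's law weighted by mole fraction), so the effusate composition follows n_i/√M_i.
x_Xe(eff) = (n_Xe/√M_Xe) / (n_Xe/√M_Xe + n_SO₂/√M_SO₂)
= (2.14/√131.29) / (2.14/√131.29 + 2.38/√64.07) = 0.1868/(0.1868 + 0.2973) = 0.386.

0.386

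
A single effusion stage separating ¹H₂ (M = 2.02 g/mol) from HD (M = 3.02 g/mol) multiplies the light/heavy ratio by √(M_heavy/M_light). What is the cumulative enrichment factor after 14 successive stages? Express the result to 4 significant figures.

Each stage multiplies the ratio by α = √(3.02/2.02), so after 14 stages the overall factor is α^14 = (3.02/2.02)^(14/2).
= 1.49505^7 = 16.70.

16.70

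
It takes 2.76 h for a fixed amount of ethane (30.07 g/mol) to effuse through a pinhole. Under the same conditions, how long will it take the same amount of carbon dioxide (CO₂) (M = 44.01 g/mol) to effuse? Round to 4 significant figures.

Graham's law gives t_CO₂/t_C₂H₆ = √(M_CO₂/M_C₂H₆) = √(44.01/30.07) = √1.464 = 1.210.
So the time for CO₂ is 2.76 × 1.210 = 3.339 h.

3.339 h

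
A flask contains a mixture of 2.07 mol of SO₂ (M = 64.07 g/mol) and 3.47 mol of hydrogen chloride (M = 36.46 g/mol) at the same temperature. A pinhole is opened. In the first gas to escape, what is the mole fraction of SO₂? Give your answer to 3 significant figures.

The effusion rate of species i is ∝ p_i/√M_i ∝ n_i/√M_i.
x_SO₂(eff) = (n_SO₂/√M_SO₂) / (n_SO₂/√M_SO₂ + n_HCl/√M_HCl)
= (2.07/√64.07) / (2.07/√64.07 + 3.47/√36.46) = 0.2586/(0.2586 + 0.5747) = 0.310.

0.310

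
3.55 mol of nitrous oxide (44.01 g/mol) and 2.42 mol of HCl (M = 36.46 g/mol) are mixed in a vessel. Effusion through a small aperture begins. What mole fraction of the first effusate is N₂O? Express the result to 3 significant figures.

Each component's effusion rate ∝ (its partial pressure)·(1/√M) ∝ n_i/√M_i.
x_N₂O(eff) = (n_N₂O/√M_N₂O) / (n_N₂O/√M_N₂O + n_HCl/√M_HCl)
= (3.55/√44.01) / (3.55/√44.01 + 2.42/√36.46) = 0.5351/(0.5351 + 0.4008) = 0.572.

0.572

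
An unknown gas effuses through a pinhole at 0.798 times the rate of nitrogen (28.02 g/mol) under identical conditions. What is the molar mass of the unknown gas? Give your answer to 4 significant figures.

44.00 g/mol

Graham's law gives rate_X/rate_N₂ = √(M_N₂/M_X).
0.798 = √(28.02/M_X)
M_X = 28.02 / 0.798² = 28.02 / 0.6368 = 44.00 g/mol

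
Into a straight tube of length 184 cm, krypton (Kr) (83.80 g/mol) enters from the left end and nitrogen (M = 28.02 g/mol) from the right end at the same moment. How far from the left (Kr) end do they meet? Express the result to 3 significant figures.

Graham's law gives d_Kr/d_N₂ = rate_Kr/rate_N₂ = √(M_N₂/M_Kr) = √(28.02/83.80) = 0.5782.
With d_Kr + d_N₂ = 184 cm, d_N₂ = 184/(1 + 0.5782) = 116.6 cm.
d_Kr = 184 − 116.6 = 67.4 cm.

67.4 cm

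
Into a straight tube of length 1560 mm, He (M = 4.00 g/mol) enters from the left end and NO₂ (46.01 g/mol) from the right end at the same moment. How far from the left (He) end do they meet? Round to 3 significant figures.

The fronts meet when d_He + d_NO₂ = L with d_He/d_NO₂ = √(M_NO₂/M_He) (Graham's law). Here √(M_NO₂/M_He) = √(46.01/4.00) = 3.392.
With d_He + d_NO₂ = 1560 mm, d_NO₂ = 1560/(1 + 3.392) = 355.2 mm.
d_He = 1560 − 355.2 = 1200 mm.

1200 mm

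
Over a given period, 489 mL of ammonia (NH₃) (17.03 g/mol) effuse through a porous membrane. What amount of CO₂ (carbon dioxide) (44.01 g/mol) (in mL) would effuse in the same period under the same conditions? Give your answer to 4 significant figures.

From Graham's law, rate_CO₂/rate_NH₃ = √(M_NH₃/M_CO₂) = √(17.03/44.01) = √0.3870 = 0.6221.
So the volume for CO₂ is 489 × 0.6221 = 304.2 mL.

304.2 mL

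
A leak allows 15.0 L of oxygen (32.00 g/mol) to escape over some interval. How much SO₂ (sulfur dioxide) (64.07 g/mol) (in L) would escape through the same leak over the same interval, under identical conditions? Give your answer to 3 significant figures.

Using Graham's law: rate_SO₂/rate_O₂ = √(M_O₂/M_SO₂) = √(32.00/64.07) = √0.4995 = 0.7067.
So the volume for SO₂ is 15.0 × 0.7067 = 10.6 L.

10.6 L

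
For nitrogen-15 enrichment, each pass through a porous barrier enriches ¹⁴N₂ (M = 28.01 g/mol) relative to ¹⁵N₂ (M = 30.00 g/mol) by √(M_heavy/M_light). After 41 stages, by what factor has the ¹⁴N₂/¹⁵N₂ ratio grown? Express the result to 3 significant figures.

4.08

The single-stage factor is √(M_heavy/M_light), so 41 stages give [√(30.00/28.01)]^41 = (30.00/28.01)^(41/2).
= 1.07105^(41/2) = 4.08.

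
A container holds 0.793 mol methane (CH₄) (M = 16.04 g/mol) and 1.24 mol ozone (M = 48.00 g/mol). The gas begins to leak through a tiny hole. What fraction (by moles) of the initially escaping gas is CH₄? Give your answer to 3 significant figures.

The effusion rate of species i is ∝ p_i/√M_i ∝ n_i/√M_i.
x_CH₄(eff) = (n_CH₄/√M_CH₄) / (n_CH₄/√M_CH₄ + n_O₃/√M_O₃)
= (0.793/√16.04) / (0.793/√16.04 + 1.24/√48.00) = 0.1980/(0.1980 + 0.1790) = 0.525.

0.525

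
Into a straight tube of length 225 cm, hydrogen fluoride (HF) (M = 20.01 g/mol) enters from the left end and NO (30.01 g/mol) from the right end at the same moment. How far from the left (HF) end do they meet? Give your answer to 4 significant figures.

123.9 cm

Distances travelled in equal time are proportional to diffusion rates, so d_HF/d_NO = √(M_NO/M_HF) = √(30.01/20.01) = 1.225.
With d_HF + d_NO = 225 cm, d_NO = 225/(1 + 1.225) = 101.1 cm.
d_HF = 225 − 101.1 = 123.9 cm.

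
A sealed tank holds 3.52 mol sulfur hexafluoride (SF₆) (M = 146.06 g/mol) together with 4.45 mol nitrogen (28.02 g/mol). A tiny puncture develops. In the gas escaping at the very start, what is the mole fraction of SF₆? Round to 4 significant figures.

0.2573

Effusion rate of each component ∝ n_i/√M_i (partial pressure × 1/√M).
So x_SF₆ in the escaping gas = (n_SF₆/√M_SF₆) / Σ(n_i/√M_i)
= (3.52/√146.06) / (3.52/√146.06 + 4.45/√28.02) = 0.2913/(0.2913 + 0.8407) = 0.2573.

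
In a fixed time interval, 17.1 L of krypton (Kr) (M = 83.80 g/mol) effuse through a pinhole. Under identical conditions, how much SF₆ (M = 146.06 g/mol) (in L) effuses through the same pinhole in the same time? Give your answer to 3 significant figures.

Since effusion rate ∝ 1/√M, rate_SF₆/rate_Kr = √(M_Kr/M_SF₆) = √(83.80/146.06) = √0.5737 = 0.7575.
So the volume for SF₆ is 17.1 × 0.7575 = 13.0 L.

13.0 L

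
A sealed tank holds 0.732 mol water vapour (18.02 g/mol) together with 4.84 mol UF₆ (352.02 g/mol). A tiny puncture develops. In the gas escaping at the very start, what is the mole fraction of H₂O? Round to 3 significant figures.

0.401

Effusion rate of each component ∝ n_i/√M_i (partial pressure × 1/√M).
Mole fraction of H₂O in the effusate = (n_H₂O/√M_H₂O) / (n_H₂O/√M_H₂O + n_UF₆/√M_UF₆)
= (0.732/√18.02) / (0.732/√18.02 + 4.84/√352.02) = 0.1724/(0.1724 + 0.2580) = 0.401.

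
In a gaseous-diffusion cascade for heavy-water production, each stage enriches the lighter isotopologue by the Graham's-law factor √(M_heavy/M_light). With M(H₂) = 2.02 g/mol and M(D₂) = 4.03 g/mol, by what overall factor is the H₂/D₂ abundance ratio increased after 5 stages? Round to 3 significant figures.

Overall factor = α^5 with α = √(4.03/2.02), i.e. (4.03/2.02)^(5/2).
= 1.99505^(5/2) = 5.62.

5.62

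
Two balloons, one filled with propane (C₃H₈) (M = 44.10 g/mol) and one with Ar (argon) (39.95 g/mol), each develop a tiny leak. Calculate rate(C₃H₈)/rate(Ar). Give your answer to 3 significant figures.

0.952

By Graham's law, rate_C₃H₈/rate_Ar = √(M_Ar/M_C₃H₈) = √(39.95/44.10) = √0.9059 = 0.952.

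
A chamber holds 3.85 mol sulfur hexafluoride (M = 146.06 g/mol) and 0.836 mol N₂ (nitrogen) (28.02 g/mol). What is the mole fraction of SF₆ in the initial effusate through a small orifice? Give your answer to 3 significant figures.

Rate_i ∝ x_i/√M_i (Graham's law weighted by mole fraction), so the effusate composition follows n_i/√M_i.
So x_SF₆ in the escaping gas = (n_SF₆/√M_SF₆) / Σ(n_i/√M_i)
= (3.85/√146.06) / (3.85/√146.06 + 0.836/√28.02) = 0.3186/(0.3186 + 0.1579) = 0.669.

0.669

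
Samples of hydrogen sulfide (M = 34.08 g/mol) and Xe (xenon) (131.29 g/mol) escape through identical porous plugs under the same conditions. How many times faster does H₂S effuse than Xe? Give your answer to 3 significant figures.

Since effusion rate ∝ 1/√M, rate_H₂S/rate_Xe = √(M_Xe/M_H₂S) = √(131.29/34.08) = √3.852 = 1.96.

1.96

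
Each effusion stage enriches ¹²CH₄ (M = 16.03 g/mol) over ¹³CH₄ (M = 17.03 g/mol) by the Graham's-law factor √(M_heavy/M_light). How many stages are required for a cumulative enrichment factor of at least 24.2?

106

Per stage α = (17.03/16.03)^(1/2) = 1.06238^0.5, giving ln α = 0.03026.
Need α^N ≥ 24.2 ⇒ N ≥ ln(24.2) / ln α = 3.186 / 0.03026 = 105.31.
So at least 106 stages are needed.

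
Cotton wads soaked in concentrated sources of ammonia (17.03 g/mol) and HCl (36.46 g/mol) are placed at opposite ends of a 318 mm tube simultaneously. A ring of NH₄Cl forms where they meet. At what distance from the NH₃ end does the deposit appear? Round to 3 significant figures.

189 mm

In equal time, each gas travels a distance ∝ its rate ∝ 1/√M, so d_NH₃/d_HCl = √(M_HCl/M_NH₃) = √(36.46/17.03) = 1.463.
With d_NH₃ + d_HCl = 318 mm, d_HCl = 318/(1 + 1.463) = 129.1 mm.
d_NH₃ = 318 − 129.1 = 189 mm.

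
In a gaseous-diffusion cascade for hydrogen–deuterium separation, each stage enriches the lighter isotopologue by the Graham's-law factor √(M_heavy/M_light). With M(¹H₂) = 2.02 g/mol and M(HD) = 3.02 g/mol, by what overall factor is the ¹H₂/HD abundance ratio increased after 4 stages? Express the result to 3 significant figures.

After 4 stages the ratio has grown by (√(3.02/2.02))^4 = (3.02/2.02)^(4/2).
= 1.49505^2 = 2.24.

2.24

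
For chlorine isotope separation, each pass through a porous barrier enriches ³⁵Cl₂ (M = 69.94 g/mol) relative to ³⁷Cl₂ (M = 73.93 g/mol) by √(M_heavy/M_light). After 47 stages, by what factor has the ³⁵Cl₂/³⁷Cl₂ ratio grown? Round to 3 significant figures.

After 47 stages the ratio has grown by (√(73.93/69.94))^47 = (73.93/69.94)^(47/2).
= 1.05705^(47/2) = 3.68.

3.68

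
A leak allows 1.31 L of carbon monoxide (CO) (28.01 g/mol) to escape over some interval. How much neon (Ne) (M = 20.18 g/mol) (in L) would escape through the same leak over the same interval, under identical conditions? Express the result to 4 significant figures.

1.543 L

Graham's law gives rate_Ne/rate_CO = √(M_CO/M_Ne) = √(28.01/20.18) = √1.388 = 1.178.
So the volume for Ne is 1.31 × 1.178 = 1.543 L.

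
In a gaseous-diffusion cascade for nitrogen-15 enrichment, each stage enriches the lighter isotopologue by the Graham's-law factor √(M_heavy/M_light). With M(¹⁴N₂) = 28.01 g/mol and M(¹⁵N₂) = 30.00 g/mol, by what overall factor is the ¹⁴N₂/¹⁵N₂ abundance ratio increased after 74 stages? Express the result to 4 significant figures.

After 74 stages the ratio has grown by (√(30.00/28.01))^74 = (30.00/28.01)^(74/2).
= 1.07105^37 = 12.67.

12.67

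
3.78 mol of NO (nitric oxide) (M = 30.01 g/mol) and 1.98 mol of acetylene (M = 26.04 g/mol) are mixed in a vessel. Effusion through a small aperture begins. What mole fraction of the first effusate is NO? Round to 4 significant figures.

The effusion rate of species i is ∝ p_i/√M_i ∝ n_i/√M_i.
Mole fraction of NO in the effusate = (n_NO/√M_NO) / (n_NO/√M_NO + n_C₂H₂/√M_C₂H₂)
= (3.78/√30.01) / (3.78/√30.01 + 1.98/√26.04) = 0.6900/(0.6900 + 0.3880) = 0.6401.

0.6401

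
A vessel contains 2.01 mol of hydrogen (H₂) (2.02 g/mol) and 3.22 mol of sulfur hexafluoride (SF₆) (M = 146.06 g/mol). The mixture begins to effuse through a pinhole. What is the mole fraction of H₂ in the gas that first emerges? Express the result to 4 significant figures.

0.8415

The effusion rate of species i is ∝ p_i/√M_i ∝ n_i/√M_i.
x_H₂(eff) = (n_H₂/√M_H₂) / (n_H₂/√M_H₂ + n_SF₆/√M_SF₆)
= (2.01/√2.02) / (2.01/√2.02 + 3.22/√146.06) = 1.414/(1.414 + 0.2664) = 0.8415.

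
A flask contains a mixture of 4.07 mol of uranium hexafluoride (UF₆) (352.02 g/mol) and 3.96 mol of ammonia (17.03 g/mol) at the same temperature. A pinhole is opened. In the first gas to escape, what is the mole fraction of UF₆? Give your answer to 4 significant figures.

The effusion rate of species i is ∝ p_i/√M_i ∝ n_i/√M_i.
Mole fraction of UF₆ in the effusate = (n_UF₆/√M_UF₆) / (n_UF₆/√M_UF₆ + n_NH₃/√M_NH₃)
= (4.07/√352.02) / (4.07/√352.02 + 3.96/√17.03) = 0.2169/(0.2169 + 0.9596) = 0.1844.

0.1844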